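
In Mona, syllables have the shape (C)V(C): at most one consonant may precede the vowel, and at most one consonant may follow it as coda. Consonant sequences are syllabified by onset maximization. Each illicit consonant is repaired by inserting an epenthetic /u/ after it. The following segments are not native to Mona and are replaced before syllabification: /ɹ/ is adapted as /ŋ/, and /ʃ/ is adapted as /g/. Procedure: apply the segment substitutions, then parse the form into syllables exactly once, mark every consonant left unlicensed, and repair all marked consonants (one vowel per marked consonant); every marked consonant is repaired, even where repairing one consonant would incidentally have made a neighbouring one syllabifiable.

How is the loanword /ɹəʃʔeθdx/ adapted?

Substitution: /ɹ/ → /ŋ/, /ʃ/ → /g/, giving /ŋəgʔeθdx/.
The consonants /d/, /x/ cannot be parsed into a legal (C)V(C) syllable (at most one coda consonant is licensed; onsets are limited to one consonant).
Each unlicensed consonant becomes the onset of a new syllable: /d/ → /du/, /x/ → /xu/.

ŋəgʔeθduxu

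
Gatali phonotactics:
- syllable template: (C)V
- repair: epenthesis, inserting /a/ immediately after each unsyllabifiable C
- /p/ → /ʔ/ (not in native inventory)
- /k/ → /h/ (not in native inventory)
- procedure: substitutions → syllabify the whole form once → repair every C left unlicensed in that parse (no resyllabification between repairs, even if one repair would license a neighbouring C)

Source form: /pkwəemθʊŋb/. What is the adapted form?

ʔahawəemaθʊŋaba

Substitution: /p/ → /ʔ/, /k/ → /h/, giving /ʔhwəemθʊŋb/.
Syllabifying with onset maximization leaves /ʔ/, /h/, /m/, /ŋ/, /b/ stranded (no codas are permitted; onsets are limited to one consonant).
Epenthesis after each stranded consonant: /ʔ/ → /ʔa/, /h/ → /ha/, /m/ → /ma/, /ŋ/ → /ŋa/, /b/ → /ba/.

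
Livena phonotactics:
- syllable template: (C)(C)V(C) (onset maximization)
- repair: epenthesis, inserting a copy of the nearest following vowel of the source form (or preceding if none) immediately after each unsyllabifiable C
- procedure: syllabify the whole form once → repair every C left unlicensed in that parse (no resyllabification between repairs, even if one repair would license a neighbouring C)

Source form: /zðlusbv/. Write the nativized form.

zuðlusbuvu

Under (C)(C)V(C), the unsyllabifiable consonants are /z/, /b/, /v/ (at most one coda consonant is licensed; onsets may contain at most 2 consonants).
Epenthesis after each stranded consonant: /z/ → /zu/, /b/ → /bu/, /v/ → /vu/.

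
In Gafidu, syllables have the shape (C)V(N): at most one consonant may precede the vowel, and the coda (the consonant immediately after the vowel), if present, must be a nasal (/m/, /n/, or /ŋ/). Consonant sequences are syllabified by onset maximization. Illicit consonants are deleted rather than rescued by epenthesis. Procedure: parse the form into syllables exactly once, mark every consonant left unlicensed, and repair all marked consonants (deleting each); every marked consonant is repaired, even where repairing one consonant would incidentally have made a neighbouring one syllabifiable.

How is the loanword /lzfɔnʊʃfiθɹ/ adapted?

The consonants /l/, /z/, /ʃ/, /θ/, /ɹ/ cannot be parsed into a legal (C)V(N) syllable (only a nasal (/m/, /n/, or /ŋ/) is licensed in coda position; onsets are limited to one consonant).
Each unlicensed consonant is deleted: /l/, /z/, /ʃ/, /θ/, /ɹ/.

fɔnʊfi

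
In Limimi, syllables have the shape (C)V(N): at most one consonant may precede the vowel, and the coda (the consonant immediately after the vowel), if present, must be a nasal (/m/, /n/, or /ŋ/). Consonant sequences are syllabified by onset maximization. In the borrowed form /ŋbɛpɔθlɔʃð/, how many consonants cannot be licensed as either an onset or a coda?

4

Under (C)V(N), the unsyllabifiable consonants are /ŋ/, /θ/, /ʃ/, /ð/ (only a nasal (/m/, /n/, or /ŋ/) is licensed in coda position; onsets are limited to one consonant).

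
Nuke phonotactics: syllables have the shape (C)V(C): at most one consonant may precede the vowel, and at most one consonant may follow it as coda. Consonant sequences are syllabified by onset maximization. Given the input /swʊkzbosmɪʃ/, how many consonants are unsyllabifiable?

2

The consonants /s/, /z/ cannot be parsed into a legal (C)V(C) syllable (at most one coda consonant is licensed; onsets are limited to one consonant).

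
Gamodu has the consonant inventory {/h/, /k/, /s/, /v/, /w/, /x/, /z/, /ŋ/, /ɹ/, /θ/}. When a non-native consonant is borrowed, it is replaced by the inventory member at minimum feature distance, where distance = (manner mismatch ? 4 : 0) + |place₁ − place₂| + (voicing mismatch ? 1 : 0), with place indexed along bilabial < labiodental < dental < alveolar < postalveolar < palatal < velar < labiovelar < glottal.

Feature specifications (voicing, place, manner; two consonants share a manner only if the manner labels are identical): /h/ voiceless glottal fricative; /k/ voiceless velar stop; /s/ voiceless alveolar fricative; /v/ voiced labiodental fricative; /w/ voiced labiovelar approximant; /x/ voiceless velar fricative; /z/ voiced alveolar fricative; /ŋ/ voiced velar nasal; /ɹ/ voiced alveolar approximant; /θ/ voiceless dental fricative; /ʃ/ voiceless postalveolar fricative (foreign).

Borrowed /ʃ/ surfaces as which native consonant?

s

/s/ is closest: same manner (fricative), place distance 1 (postalveolar→alveolar), same voicing; total 1. Next closest is /x/ at distance 2.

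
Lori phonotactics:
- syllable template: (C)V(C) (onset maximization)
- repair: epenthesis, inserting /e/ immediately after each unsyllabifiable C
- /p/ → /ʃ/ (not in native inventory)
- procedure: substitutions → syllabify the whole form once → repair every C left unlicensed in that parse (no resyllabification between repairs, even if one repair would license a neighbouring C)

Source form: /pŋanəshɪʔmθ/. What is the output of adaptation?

ʃeŋanəshɪʔmeθe

Substitution: /p/ → /ʃ/, giving /ʃŋanəshɪʔmθ/.
Under (C)V(C), the unsyllabifiable consonants are /ʃ/, /m/, /θ/ (at most one coda consonant is licensed; onsets are limited to one consonant).
Epenthesis after each stranded consonant: /ʃ/ → /ʃe/, /m/ → /me/, /θ/ → /θe/.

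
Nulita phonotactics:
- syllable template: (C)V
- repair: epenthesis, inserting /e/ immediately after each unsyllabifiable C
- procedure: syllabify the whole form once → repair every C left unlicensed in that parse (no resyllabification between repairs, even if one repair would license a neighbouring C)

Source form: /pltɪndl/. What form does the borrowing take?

Syllabifying with onset maximization leaves /p/, /l/, /n/, /d/, /l/ stranded (no codas are permitted; onsets are limited to one consonant).
Each unlicensed consonant becomes the onset of a new syllable: /p/ → /pe/, /l/ → /le/, /n/ → /ne/, /d/ → /de/, /l/ → /le/.

peletɪnedele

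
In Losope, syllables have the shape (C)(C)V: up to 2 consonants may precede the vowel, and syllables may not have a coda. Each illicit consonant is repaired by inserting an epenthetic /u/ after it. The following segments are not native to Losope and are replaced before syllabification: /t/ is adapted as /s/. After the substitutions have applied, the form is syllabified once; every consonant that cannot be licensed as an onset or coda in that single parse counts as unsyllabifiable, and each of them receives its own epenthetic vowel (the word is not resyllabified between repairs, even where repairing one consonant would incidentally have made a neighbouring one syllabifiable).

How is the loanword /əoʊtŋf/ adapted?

əoʊsuŋufu

Substitution: /t/ → /s/, giving /əoʊsŋf/.
Syllabifying with onset maximization leaves /s/, /ŋ/, /f/ stranded (no codas are permitted; onsets may contain at most 2 consonants).
Each unlicensed consonant becomes the onset of a new syllable: /s/ → /su/, /ŋ/ → /ŋu/, /f/ → /fu/.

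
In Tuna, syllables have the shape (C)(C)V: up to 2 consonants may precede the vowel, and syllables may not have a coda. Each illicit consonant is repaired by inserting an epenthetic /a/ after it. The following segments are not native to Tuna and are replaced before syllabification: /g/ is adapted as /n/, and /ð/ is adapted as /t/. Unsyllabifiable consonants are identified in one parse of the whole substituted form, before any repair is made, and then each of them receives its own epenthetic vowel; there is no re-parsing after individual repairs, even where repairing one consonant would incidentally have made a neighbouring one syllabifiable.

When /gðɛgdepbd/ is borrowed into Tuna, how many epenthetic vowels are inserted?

3

After substitution the input is /ntɛndepbd/.
The unsyllabifiable consonants are /p/, /b/, /d/; each receives one epenthetic vowel.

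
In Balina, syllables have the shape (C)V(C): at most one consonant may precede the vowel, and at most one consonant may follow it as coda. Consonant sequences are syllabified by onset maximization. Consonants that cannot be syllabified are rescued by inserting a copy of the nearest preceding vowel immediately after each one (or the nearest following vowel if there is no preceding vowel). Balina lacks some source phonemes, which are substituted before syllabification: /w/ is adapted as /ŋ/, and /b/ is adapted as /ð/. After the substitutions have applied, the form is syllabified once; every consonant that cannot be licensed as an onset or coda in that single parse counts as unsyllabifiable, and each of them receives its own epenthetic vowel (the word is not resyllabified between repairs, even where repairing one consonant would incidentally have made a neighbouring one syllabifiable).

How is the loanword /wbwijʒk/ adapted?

Substitution: /w/ → /ŋ/, /b/ → /ð/, giving /ŋðŋijʒk/.
The consonants /ŋ/, /ð/, /ʒ/, /k/ cannot be parsed into a legal (C)V(C) syllable (at most one coda consonant is licensed; onsets are limited to one consonant).
Inserting the epenthetic vowel yields /ŋ/ → /ŋi/, /ð/ → /ði/, /ʒ/ → /ʒi/, /k/ → /ki/.

ŋiðiŋijʒiki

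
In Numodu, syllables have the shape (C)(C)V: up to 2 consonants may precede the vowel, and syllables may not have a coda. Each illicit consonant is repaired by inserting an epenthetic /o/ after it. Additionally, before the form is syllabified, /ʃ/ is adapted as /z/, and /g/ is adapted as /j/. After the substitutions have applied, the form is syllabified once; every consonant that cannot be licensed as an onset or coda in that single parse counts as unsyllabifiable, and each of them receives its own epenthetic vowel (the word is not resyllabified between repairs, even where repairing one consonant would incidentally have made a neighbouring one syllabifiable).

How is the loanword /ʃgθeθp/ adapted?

zojθeθopo

Substitution: /ʃ/ → /z/, /g/ → /j/, giving /zjθeθp/.
The consonants /z/, /θ/, /p/ cannot be parsed into a legal (C)(C)V syllable (no codas are permitted; onsets may contain at most 2 consonants).
Inserting the epenthetic vowel yields /z/ → /zo/, /θ/ → /θo/, /p/ → /po/.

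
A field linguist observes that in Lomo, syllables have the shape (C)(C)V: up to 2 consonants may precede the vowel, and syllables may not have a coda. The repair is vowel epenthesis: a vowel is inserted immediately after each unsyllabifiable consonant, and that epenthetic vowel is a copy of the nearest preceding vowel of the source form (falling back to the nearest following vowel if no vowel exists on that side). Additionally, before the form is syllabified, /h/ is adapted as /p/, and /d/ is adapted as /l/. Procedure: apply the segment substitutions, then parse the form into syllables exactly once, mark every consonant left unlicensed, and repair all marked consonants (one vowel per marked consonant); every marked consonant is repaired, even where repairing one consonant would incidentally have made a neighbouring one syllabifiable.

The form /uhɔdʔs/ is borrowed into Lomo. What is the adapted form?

Substitution: /h/ → /p/, /d/ → /l/, giving /upɔlʔs/.
Syllabifying with onset maximization leaves /l/, /ʔ/, /s/ stranded (no codas are permitted; onsets may contain at most 2 consonants).
Inserting the epenthetic vowel yields /l/ → /lɔ/, /ʔ/ → /ʔɔ/, /s/ → /sɔ/.

upɔlɔʔɔsɔ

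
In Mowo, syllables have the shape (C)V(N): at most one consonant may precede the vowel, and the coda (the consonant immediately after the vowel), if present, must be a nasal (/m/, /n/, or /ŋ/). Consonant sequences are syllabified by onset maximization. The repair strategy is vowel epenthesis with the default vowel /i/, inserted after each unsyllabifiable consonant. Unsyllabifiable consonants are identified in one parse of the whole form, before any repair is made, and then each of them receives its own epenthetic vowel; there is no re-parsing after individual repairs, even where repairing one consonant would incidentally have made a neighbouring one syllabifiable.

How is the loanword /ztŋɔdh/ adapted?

Syllabifying with onset maximization leaves /z/, /t/, /d/, /h/ stranded (only a nasal (/m/, /n/, or /ŋ/) is licensed in coda position; onsets are limited to one consonant).
Each unlicensed consonant becomes the onset of a new syllable: /z/ → /zi/, /t/ → /ti/, /d/ → /di/, /h/ → /hi/.

zitiŋɔdihi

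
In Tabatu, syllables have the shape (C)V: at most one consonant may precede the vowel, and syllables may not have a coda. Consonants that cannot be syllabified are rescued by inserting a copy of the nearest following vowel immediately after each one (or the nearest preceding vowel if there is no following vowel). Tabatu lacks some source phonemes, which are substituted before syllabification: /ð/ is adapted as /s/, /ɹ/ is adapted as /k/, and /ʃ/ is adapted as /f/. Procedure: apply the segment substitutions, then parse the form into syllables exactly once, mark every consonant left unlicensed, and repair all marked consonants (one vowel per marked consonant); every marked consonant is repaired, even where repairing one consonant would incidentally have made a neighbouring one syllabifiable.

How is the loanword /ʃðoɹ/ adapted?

fosoko

Substitution: /ʃ/ → /f/, /ð/ → /s/, /ɹ/ → /k/, giving /fsok/.
Under (C)V, the unsyllabifiable consonants are /f/, /k/ (no codas are permitted; onsets are limited to one consonant).
Inserting the epenthetic vowel yields /f/ → /fo/, /k/ → /ko/.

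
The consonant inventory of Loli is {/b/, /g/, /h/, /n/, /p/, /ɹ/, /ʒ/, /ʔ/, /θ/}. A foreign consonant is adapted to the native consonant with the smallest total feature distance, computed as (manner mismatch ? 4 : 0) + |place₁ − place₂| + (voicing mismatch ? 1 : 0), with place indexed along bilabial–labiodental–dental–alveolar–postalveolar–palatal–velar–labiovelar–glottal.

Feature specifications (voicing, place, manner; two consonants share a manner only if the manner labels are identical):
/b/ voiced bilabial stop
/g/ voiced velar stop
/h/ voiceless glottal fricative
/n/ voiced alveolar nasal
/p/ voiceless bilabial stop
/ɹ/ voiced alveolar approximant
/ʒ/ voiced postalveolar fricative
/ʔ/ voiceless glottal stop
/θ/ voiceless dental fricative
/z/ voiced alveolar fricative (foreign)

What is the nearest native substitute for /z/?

/ʒ/ is closest: same manner (fricative), place distance 1 (alveolar→postalveolar), same voicing; total 1. Next closest is /θ/ at distance 2.

ʒ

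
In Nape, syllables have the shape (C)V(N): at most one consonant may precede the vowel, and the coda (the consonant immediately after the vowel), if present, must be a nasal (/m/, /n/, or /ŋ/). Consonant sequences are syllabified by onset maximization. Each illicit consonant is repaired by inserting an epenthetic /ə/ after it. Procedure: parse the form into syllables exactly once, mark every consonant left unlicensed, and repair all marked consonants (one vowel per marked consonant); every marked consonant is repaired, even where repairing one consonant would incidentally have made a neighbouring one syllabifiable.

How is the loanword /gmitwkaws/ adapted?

gəmitəwəkawəsə

Syllabifying with onset maximization leaves /g/, /t/, /w/, /w/, /s/ stranded (only a nasal (/m/, /n/, or /ŋ/) is licensed in coda position; onsets are limited to one consonant).
Each unlicensed consonant becomes the onset of a new syllable: /g/ → /gə/, /t/ → /tə/, /w/ → /wə/, /w/ → /wə/, /s/ → /sə/.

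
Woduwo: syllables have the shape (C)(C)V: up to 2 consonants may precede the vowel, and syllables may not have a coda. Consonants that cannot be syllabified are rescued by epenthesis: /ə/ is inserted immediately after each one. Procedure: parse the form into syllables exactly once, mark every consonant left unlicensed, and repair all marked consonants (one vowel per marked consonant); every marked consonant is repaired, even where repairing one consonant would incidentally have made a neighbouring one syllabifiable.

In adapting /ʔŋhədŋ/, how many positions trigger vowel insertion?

3

The unsyllabifiable consonants are /ʔ/, /d/, /ŋ/; each receives one epenthetic vowel.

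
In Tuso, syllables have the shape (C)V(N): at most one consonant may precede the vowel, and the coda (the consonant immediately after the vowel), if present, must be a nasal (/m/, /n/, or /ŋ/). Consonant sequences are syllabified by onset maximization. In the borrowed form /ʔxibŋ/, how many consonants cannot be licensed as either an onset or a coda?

3

Syllabifying with onset maximization leaves /ʔ/, /b/, /ŋ/ stranded (only a nasal (/m/, /n/, or /ŋ/) is licensed in coda position; onsets are limited to one consonant).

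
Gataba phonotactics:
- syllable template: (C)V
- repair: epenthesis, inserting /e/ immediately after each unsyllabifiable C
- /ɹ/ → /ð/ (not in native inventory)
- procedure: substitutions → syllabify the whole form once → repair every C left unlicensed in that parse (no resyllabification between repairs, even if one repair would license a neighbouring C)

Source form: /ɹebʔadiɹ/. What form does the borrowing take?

Substitution: /ɹ/ → /ð/, giving /ðebʔadið/.
Syllabifying with onset maximization leaves /b/, /ð/ stranded (no codas are permitted; onsets are limited to one consonant).
Epenthesis after each stranded consonant: /b/ → /be/, /ð/ → /ðe/.

ðebeʔadiðe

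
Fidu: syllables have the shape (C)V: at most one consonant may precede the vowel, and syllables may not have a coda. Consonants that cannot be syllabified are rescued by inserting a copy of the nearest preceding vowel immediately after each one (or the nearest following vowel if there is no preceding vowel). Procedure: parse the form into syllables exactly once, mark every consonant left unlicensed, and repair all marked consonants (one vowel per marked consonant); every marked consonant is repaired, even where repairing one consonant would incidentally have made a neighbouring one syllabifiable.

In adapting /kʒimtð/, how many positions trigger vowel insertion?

4

The unsyllabifiable consonants are /k/, /m/, /t/, /ð/; each receives one epenthetic vowel.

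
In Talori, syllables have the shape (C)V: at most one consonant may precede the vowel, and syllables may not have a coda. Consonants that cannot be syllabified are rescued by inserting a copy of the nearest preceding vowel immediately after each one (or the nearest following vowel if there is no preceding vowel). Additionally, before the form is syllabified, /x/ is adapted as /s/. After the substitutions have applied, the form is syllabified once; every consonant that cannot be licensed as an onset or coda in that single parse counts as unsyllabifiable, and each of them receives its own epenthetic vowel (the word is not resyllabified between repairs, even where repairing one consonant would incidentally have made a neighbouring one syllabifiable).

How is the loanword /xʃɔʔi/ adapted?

sɔʃɔʔi

Substitution: /x/ → /s/, giving /sʃɔʔi/.
The consonants /s/ cannot be parsed into a legal (C)V syllable (no codas are permitted; onsets are limited to one consonant).
Epenthesis after each stranded consonant: /s/ → /sɔ/.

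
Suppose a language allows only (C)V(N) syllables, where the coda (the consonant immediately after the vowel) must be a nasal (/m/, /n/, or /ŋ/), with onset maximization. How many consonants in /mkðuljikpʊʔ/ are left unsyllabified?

Under (C)V(N), the unsyllabifiable consonants are /m/, /k/, /l/, /k/, /ʔ/ (only a nasal (/m/, /n/, or /ŋ/) is licensed in coda position; onsets are limited to one consonant).

5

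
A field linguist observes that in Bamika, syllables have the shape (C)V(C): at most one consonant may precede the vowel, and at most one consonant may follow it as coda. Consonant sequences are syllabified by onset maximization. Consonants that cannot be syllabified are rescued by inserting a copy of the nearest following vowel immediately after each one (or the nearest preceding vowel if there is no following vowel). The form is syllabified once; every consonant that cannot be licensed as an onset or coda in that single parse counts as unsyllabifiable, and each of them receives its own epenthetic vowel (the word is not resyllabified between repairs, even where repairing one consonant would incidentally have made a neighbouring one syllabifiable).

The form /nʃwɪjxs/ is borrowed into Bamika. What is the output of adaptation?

nɪʃɪwɪjxɪsɪ

Syllabifying with onset maximization leaves /n/, /ʃ/, /x/, /s/ stranded (at most one coda consonant is licensed; onsets are limited to one consonant).
Inserting the epenthetic vowel yields /n/ → /nɪ/, /ʃ/ → /ʃɪ/, /x/ → /xɪ/, /s/ → /sɪ/.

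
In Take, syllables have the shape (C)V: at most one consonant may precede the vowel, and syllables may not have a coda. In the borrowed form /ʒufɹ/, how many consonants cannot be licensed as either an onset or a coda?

2

The consonants /f/, /ɹ/ cannot be parsed into a legal (C)V syllable (no codas are permitted; onsets are limited to one consonant).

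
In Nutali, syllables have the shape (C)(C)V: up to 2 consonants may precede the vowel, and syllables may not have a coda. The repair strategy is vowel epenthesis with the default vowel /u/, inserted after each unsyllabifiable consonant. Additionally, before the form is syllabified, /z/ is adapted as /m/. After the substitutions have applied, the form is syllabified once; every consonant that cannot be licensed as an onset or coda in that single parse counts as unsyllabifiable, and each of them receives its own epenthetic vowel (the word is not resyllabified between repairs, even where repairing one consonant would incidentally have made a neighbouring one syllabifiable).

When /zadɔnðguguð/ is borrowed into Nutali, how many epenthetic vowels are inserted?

2

After substitution the input is /madɔnðguguð/.
The unsyllabifiable consonants are /n/, /ð/; each receives one epenthetic vowel.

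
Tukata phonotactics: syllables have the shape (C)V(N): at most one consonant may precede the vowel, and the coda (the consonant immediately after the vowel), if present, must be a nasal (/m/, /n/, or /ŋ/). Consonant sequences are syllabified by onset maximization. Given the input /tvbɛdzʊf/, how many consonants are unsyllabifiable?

The consonants /t/, /v/, /d/, /f/ cannot be parsed into a legal (C)V(N) syllable (only a nasal (/m/, /n/, or /ŋ/) is licensed in coda position; onsets are limited to one consonant).

4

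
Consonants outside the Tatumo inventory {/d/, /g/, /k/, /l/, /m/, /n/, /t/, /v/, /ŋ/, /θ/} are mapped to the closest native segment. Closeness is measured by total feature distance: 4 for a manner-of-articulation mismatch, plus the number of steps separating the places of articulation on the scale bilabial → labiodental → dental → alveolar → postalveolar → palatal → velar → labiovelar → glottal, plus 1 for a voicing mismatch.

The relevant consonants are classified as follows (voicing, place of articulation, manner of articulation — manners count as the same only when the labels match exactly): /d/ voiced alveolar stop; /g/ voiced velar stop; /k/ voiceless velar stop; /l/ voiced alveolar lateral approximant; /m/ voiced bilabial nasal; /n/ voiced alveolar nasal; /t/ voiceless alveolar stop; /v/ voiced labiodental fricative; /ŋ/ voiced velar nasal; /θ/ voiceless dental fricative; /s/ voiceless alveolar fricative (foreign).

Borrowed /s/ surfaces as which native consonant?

θ

/θ/ is closest: same manner (fricative), place distance 1 (alveolar→dental), same voicing; total 1. Next closest is /v/ at distance 3.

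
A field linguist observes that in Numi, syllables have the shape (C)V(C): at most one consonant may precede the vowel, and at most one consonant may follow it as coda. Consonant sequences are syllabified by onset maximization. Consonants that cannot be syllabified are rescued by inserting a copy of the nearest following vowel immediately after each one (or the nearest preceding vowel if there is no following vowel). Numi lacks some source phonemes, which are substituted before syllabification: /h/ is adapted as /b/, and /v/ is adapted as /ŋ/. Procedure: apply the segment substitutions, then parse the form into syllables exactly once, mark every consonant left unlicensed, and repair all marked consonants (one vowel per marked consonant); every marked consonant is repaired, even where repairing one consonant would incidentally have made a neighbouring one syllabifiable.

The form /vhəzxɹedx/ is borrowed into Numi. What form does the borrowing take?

Substitution: /v/ → /ŋ/, /h/ → /b/, giving /ŋbəzxɹedx/.
Under (C)V(C), the unsyllabifiable consonants are /ŋ/, /x/, /x/ (at most one coda consonant is licensed; onsets are limited to one consonant).
Epenthesis after each stranded consonant: /ŋ/ → /ŋə/, /x/ → /xe/, /x/ → /xe/.

ŋəbəzxeɹedxe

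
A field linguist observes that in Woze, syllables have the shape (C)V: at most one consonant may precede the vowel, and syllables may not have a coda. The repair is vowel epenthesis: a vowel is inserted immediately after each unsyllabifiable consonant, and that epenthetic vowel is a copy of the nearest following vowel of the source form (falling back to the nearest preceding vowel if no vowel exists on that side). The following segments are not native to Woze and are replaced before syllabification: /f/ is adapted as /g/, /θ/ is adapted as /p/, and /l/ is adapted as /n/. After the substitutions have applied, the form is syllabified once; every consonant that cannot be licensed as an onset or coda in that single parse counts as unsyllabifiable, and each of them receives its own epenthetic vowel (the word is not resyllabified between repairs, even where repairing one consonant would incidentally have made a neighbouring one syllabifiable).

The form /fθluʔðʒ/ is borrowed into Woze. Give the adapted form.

Substitution: /f/ → /g/, /θ/ → /p/, /l/ → /n/, giving /gpnuʔðʒ/.
The consonants /g/, /p/, /ʔ/, /ð/, /ʒ/ cannot be parsed into a legal (C)V syllable (no codas are permitted; onsets are limited to one consonant).
Inserting the epenthetic vowel yields /g/ → /gu/, /p/ → /pu/, /ʔ/ → /ʔu/, /ð/ → /ðu/, /ʒ/ → /ʒu/.

gupunuʔuðuʒu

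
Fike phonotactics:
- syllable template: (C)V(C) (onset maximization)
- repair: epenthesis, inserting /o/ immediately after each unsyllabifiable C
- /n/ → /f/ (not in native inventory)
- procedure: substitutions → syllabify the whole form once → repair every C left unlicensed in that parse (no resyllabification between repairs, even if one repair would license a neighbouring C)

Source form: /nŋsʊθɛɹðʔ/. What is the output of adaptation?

foŋosʊθɛɹðoʔo

Substitution: /n/ → /f/, giving /fŋsʊθɛɹðʔ/.
Under (C)V(C), the unsyllabifiable consonants are /f/, /ŋ/, /ð/, /ʔ/ (at most one coda consonant is licensed; onsets are limited to one consonant).
Inserting the epenthetic vowel yields /f/ → /fo/, /ŋ/ → /ŋo/, /ð/ → /ðo/, /ʔ/ → /ʔo/.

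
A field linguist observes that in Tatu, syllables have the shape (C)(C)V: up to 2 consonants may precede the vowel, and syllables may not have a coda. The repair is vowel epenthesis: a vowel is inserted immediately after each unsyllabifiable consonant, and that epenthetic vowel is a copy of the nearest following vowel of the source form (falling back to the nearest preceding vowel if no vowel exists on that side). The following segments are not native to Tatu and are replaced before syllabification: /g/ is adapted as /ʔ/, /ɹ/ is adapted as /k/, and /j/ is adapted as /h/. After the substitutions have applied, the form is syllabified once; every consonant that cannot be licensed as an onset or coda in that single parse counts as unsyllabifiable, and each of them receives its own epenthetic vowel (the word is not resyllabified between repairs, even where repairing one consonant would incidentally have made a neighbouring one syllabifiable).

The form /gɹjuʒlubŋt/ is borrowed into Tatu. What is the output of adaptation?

Substitution: /g/ → /ʔ/, /ɹ/ → /k/, /j/ → /h/, giving /ʔkhuʒlubŋt/.
The consonants /ʔ/, /b/, /ŋ/, /t/ cannot be parsed into a legal (C)(C)V syllable (no codas are permitted; onsets may contain at most 2 consonants).
Each unlicensed consonant becomes the onset of a new syllable: /ʔ/ → /ʔu/, /b/ → /bu/, /ŋ/ → /ŋu/, /t/ → /tu/.

ʔukhuʒlubuŋutu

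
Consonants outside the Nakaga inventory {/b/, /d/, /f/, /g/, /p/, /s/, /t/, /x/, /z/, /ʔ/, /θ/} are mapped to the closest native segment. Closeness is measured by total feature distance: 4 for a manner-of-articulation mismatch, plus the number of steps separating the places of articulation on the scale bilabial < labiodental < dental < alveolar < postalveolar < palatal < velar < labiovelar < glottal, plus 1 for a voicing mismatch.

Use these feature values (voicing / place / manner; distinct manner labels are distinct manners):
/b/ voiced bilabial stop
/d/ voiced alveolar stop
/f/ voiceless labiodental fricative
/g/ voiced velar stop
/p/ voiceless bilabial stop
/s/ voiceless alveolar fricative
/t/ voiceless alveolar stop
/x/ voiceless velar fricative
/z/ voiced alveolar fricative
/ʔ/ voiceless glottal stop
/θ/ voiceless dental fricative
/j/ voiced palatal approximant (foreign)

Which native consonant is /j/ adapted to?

/g/ is closest: manner differs (approximant→stop, +4), place distance 1 (palatal→velar), same voicing; total 5. Next closest is /d/ at distance 6.

g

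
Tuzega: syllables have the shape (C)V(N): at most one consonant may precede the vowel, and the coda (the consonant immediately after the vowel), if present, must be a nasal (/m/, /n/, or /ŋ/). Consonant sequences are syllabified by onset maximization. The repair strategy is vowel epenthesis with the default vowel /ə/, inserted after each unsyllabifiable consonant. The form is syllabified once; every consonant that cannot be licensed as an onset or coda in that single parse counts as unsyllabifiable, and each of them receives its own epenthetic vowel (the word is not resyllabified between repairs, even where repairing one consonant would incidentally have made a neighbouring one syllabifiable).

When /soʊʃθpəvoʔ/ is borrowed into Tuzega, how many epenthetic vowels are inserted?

3

The unsyllabifiable consonants are /ʃ/, /θ/, /ʔ/; each receives one epenthetic vowel.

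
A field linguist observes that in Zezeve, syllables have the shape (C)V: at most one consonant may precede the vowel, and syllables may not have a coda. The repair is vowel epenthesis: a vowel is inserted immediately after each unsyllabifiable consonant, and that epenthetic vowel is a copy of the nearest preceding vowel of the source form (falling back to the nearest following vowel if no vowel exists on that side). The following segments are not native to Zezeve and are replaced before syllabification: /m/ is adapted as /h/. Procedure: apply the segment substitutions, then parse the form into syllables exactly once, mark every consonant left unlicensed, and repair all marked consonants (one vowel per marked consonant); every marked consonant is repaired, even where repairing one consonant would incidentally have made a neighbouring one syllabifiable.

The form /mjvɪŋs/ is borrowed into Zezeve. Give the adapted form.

Substitution: /m/ → /h/, giving /hjvɪŋs/.
The consonants /h/, /j/, /ŋ/, /s/ cannot be parsed into a legal (C)V syllable (no codas are permitted; onsets are limited to one consonant).
Each unlicensed consonant becomes the onset of a new syllable: /h/ → /hɪ/, /j/ → /jɪ/, /ŋ/ → /ŋɪ/, /s/ → /sɪ/.

hɪjɪvɪŋɪsɪ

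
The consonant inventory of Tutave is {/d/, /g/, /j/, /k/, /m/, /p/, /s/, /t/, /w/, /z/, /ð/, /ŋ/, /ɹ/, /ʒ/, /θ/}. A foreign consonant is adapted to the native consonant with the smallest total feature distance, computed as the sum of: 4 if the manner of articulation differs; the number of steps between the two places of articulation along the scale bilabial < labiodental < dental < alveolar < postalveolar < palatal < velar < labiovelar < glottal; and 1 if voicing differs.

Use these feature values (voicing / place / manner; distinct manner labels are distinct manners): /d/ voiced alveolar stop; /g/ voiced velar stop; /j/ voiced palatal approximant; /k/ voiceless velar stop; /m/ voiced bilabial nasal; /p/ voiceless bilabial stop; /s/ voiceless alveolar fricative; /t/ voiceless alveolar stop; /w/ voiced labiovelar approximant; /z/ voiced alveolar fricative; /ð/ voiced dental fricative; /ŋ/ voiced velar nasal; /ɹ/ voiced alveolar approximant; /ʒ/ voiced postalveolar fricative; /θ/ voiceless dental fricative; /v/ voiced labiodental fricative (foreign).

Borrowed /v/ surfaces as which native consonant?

/ð/ is closest: same manner (fricative), place distance 1 (labiodental→dental), same voicing; total 1. Next closest is /z/ at distance 2.

ð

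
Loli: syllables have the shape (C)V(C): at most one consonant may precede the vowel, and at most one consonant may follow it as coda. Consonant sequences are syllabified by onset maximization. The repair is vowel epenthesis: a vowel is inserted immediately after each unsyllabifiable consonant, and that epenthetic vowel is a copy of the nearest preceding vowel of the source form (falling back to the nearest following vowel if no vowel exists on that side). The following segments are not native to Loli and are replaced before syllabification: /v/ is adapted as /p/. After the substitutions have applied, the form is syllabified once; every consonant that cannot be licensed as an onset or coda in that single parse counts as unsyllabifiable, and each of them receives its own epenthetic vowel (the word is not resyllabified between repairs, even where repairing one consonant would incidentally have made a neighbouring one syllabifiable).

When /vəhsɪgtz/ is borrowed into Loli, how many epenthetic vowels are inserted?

2

After substitution the input is /pəhsɪgtz/.
The unsyllabifiable consonants are /t/, /z/; each receives one epenthetic vowel.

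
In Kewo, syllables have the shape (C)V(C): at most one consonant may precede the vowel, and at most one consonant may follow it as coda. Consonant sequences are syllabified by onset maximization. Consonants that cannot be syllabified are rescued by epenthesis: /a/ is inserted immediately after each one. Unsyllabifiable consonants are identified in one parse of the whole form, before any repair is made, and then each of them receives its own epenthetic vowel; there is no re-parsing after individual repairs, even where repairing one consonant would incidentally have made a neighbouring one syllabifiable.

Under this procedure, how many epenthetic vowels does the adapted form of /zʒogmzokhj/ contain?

The unsyllabifiable consonants are /z/, /m/, /h/, /j/; each receives one epenthetic vowel.

4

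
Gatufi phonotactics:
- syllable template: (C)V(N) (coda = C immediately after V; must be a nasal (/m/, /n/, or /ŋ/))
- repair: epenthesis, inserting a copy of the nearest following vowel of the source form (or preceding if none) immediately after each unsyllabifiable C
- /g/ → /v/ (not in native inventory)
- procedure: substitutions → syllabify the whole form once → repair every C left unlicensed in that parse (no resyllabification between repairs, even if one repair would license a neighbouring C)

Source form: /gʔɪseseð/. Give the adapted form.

Substitution: /g/ → /v/, giving /vʔɪseseð/.
The consonants /v/, /ð/ cannot be parsed into a legal (C)V(N) syllable (only a nasal (/m/, /n/, or /ŋ/) is licensed in coda position; onsets are limited to one consonant).
Each unlicensed consonant becomes the onset of a new syllable: /v/ → /vɪ/, /ð/ → /ðe/.

vɪʔɪseseðe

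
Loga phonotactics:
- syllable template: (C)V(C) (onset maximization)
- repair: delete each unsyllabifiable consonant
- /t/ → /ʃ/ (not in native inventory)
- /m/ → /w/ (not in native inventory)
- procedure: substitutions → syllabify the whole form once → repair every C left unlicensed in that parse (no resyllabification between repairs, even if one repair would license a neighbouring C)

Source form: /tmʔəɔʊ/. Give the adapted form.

ʔəɔʊ

Substitution: /t/ → /ʃ/, /m/ → /w/, giving /ʃwʔəɔʊ/.
Syllabifying with onset maximization leaves /ʃ/, /w/ stranded (at most one coda consonant is licensed; onsets are limited to one consonant).
Each unlicensed consonant is deleted: /ʃ/, /w/.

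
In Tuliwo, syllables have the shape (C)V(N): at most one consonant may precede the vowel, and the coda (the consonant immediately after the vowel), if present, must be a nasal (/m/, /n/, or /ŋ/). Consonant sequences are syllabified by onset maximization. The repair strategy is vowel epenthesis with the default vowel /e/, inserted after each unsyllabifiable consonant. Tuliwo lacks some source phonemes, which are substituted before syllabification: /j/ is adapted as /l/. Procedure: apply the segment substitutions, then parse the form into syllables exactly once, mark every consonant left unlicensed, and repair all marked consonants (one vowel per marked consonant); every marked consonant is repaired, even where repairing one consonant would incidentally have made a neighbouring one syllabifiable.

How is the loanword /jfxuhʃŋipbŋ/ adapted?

Substitution: /j/ → /l/, giving /lfxuhʃŋipbŋ/.
Under (C)V(N), the unsyllabifiable consonants are /l/, /f/, /h/, /ʃ/, /p/, /b/, /ŋ/ (only a nasal (/m/, /n/, or /ŋ/) is licensed in coda position; onsets are limited to one consonant).
Epenthesis after each stranded consonant: /l/ → /le/, /f/ → /fe/, /h/ → /he/, /ʃ/ → /ʃe/, /p/ → /pe/, /b/ → /be/, /ŋ/ → /ŋe/.

lefexuheʃeŋipebeŋe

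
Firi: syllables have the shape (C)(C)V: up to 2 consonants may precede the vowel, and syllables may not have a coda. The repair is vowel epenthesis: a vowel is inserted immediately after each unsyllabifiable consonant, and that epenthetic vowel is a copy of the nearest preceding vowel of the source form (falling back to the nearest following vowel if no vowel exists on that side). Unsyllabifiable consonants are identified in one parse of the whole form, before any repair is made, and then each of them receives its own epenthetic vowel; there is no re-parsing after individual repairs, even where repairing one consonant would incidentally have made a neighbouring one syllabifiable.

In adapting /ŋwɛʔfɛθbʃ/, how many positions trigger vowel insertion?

3

The unsyllabifiable consonants are /θ/, /b/, /ʃ/; each receives one epenthetic vowel.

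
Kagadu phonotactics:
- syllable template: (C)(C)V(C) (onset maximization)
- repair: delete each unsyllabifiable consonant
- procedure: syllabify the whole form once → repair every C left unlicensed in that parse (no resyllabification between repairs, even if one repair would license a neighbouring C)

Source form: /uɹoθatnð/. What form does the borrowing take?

uɹoθat

The consonants /n/, /ð/ cannot be parsed into a legal (C)(C)V(C) syllable (at most one coda consonant is licensed; onsets may contain at most 2 consonants).
Deleting the stranded consonants removes /n/, /ð/.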